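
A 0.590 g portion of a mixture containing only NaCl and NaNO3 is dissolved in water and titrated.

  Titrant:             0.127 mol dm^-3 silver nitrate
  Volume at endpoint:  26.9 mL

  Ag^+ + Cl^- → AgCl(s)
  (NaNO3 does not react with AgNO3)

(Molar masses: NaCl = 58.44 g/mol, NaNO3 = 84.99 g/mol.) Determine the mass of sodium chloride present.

n(AgNO3) = 0.0269 × 0.127 = 3.42 × 10^-3 mol
Let x = n(NaCl), y = n(NaNO3).
Titrant: 1x = 3.42 × 10^-3;  mass: 58.44x + 84.99y = 0.590
Solving, x = 3.42 × 10^-3 mol, y = 4.59 × 10^-3 mol
mass of NaCl = 3.42 × 10^-3 × 58.44 = 0.200 g

0.200 g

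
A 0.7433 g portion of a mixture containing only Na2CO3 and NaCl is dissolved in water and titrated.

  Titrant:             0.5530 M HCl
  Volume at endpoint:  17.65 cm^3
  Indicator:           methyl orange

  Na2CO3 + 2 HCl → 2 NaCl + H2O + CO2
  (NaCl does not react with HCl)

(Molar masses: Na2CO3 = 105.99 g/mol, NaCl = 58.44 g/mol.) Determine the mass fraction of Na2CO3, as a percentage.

n(HCl) = 0.01765 × 0.5530 = 9.760 × 10^-3 mol
Let x = n(Na2CO3), y = n(NaCl).
Titrant: 2x = 9.760 × 10^-3;  mass: 105.99x + 58.44y = 0.7433
Solving, x = 4.880 × 10^-3 mol, y = 3.868 × 10^-3 mol
mass of Na2CO3 = 4.880 × 10^-3 × 105.99 = 0.5173 g
% Na2CO3 = 0.5173 / 0.7433 × 100 = 69.59 %

69.59 %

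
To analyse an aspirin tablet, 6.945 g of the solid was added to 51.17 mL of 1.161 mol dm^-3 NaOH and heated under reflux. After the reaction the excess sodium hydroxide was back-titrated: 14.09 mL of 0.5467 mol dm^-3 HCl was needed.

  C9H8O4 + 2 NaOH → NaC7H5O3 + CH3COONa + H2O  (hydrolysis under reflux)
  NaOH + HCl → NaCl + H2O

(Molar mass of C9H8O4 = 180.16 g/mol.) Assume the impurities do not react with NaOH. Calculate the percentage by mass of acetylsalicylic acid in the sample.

67.06 %

n(NaOH) added = 0.05117 × 1.161 = 0.05941 mol
n(HCl) used in back-titration = 0.01409 × 0.5467 = 7.703 × 10^-3 mol
n(NaOH) left over = 7.703 × 10^-3 mol (1:1 ratio)
n(NaOH) consumed by analyte = 0.05941 − 7.703 × 10^-3 = 0.05171 mol
From the 1:2 ratio, n(C9H8O4) = 1/2 × 0.05171 = 0.02585 mol
mass of C9H8O4 = 0.02585 × 180.16 = 4.658 g
% C9H8O4 = 4.658 / 6.945 × 100 = 67.06 %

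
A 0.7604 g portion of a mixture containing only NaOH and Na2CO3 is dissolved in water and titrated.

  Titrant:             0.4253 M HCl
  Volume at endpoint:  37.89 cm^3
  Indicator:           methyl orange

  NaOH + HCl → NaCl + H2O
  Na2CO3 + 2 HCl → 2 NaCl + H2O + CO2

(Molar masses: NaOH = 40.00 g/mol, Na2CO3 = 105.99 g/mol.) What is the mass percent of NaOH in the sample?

37.89 %

n(HCl) = 0.03789 × 0.4253 = 0.01611 mol
Let x = n(NaOH), y = n(Na2CO3).
Titrant: 1x + 2y = 0.01611;  mass: 40.00x + 105.99y = 0.7604
Solving, x = 7.202 × 10^-3 mol, y = 4.456 × 10^-3 mol
mass of NaOH = 7.202 × 10^-3 × 40.00 = 0.2881 g
% NaOH = 0.2881 / 0.7604 × 100 = 37.89 %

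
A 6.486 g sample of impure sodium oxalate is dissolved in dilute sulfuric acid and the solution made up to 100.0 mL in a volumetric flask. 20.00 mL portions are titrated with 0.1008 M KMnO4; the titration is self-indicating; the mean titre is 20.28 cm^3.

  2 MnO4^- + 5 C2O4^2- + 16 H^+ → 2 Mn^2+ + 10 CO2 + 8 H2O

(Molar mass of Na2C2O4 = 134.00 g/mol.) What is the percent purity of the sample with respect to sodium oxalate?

n(KMnO4) per titration = 0.02028 × 0.1008 = 2.044 × 10^-3 mol
From the 5:2 ratio, n(Na2C2O4) in each aliquot = 5/2 × 2.044 × 10^-3 = 5.111 × 10^-3 mol
n(Na2C2O4) in the whole flask = 5.111 × 10^-3 × 100.0/20.00 = 0.02555 mol
mass of Na2C2O4 = 0.02555 × 134.00 = 3.424 g
% Na2C2O4 = 3.424 / 6.486 × 100 = 52.79 %

52.79 %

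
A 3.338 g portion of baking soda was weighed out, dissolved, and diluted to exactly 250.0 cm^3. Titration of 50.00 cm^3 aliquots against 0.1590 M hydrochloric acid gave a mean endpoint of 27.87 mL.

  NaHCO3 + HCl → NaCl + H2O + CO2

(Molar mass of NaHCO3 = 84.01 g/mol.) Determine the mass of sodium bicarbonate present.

1.861 g

n(HCl) per titration = 0.02787 × 0.1590 = 4.431 × 10^-3 mol
n(NaHCO3) in each aliquot = 4.431 × 10^-3 mol (1:1 ratio)
n(NaHCO3) in the whole flask = 4.431 × 10^-3 × 250.0/50.00 = 0.02216 mol
mass of NaHCO3 = 0.02216 × 84.01 = 1.861 g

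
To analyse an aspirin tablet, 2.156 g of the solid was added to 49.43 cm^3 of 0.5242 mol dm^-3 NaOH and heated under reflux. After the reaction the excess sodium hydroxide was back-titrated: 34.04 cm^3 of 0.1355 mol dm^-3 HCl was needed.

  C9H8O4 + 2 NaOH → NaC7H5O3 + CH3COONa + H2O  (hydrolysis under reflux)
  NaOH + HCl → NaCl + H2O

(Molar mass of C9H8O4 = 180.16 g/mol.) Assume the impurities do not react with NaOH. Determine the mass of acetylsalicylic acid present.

1.919 g

n(NaOH) added = 0.04943 × 0.5242 = 0.02591 mol
n(HCl) used in back-titration = 0.03404 × 0.1355 = 4.612 × 10^-3 mol
n(NaOH) left over = 4.612 × 10^-3 mol (1:1 ratio)
n(NaOH) consumed by analyte = 0.02591 − 4.612 × 10^-3 = 0.02130 mol
From the 1:2 ratio, n(C9H8O4) = 1/2 × 0.02130 = 0.01065 mol
mass of C9H8O4 = 0.01065 × 180.16 = 1.919 g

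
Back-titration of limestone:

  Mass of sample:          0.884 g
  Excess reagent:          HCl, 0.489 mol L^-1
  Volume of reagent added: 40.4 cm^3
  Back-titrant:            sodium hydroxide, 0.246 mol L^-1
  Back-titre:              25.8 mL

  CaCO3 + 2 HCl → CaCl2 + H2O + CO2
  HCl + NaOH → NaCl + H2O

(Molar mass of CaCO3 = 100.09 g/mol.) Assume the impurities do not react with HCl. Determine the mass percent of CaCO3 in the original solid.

75.9 %

n(HCl) added = 0.0404 × 0.489 = 0.0198 mol
n(NaOH) used in back-titration = 0.0258 × 0.246 = 6.35 × 10^-3 mol
n(HCl) left over = 6.35 × 10^-3 mol (1:1 ratio)
n(HCl) consumed by analyte = 0.0198 − 6.35 × 10^-3 = 0.0134 mol
From the 1:2 ratio, n(CaCO3) = 1/2 × 0.0134 = 6.70 × 10^-3 mol
mass of CaCO3 = 6.70 × 10^-3 × 100.09 = 0.671 g
% CaCO3 = 0.671 / 0.884 × 100 = 75.9 %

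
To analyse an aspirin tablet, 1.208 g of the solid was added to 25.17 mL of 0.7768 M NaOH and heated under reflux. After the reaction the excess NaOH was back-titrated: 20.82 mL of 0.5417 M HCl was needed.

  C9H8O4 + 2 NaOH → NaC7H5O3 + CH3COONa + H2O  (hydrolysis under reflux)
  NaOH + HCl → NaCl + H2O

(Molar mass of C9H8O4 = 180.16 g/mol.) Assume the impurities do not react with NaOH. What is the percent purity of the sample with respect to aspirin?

61.70 %

n(NaOH) added = 0.02517 × 0.7768 = 0.01955 mol
n(HCl) used in back-titration = 0.02082 × 0.5417 = 0.01128 mol
n(NaOH) left over = 0.01128 mol (1:1 ratio)
n(NaOH) consumed by analyte = 0.01955 − 0.01128 = 8.274 × 10^-3 mol
From the 1:2 ratio, n(C9H8O4) = 1/2 × 8.274 × 10^-3 = 4.137 × 10^-3 mol
mass of C9H8O4 = 4.137 × 10^-3 × 180.16 = 0.7453 g
% C9H8O4 = 0.7453 / 1.208 × 100 = 61.70 %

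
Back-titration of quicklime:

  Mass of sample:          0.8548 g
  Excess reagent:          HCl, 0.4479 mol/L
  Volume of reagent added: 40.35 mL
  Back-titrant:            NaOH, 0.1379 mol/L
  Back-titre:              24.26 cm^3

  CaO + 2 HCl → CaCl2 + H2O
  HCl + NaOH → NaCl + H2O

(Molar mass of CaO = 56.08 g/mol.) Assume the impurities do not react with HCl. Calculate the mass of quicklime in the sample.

0.4130 g

n(HCl) added = 0.04035 × 0.4479 = 0.01807 mol
n(NaOH) used in back-titration = 0.02426 × 0.1379 = 3.345 × 10^-3 mol
n(HCl) left over = 3.345 × 10^-3 mol (1:1 ratio)
n(HCl) consumed by analyte = 0.01807 − 3.345 × 10^-3 = 0.01473 mol
From the 1:2 ratio, n(CaO) = 1/2 × 0.01473 = 7.364 × 10^-3 mol
mass of CaO = 7.364 × 10^-3 × 56.08 = 0.4130 g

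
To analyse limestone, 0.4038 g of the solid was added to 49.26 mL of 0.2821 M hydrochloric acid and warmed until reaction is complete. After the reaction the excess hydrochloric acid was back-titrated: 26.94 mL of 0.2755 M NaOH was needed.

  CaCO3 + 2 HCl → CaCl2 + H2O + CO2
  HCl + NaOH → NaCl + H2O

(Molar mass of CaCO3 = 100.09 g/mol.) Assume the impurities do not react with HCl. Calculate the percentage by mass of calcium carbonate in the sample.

80.24 %

n(HCl) added = 0.04926 × 0.2821 = 0.01390 mol
n(NaOH) used in back-titration = 0.02694 × 0.2755 = 7.422 × 10^-3 mol
n(HCl) left over = 7.422 × 10^-3 mol (1:1 ratio)
n(HCl) consumed by analyte = 0.01390 − 7.422 × 10^-3 = 6.474 × 10^-3 mol
From the 1:2 ratio, n(CaCO3) = 1/2 × 6.474 × 10^-3 = 3.237 × 10^-3 mol
mass of CaCO3 = 3.237 × 10^-3 × 100.09 = 0.3240 g
% CaCO3 = 0.3240 / 0.4038 × 100 = 80.24 %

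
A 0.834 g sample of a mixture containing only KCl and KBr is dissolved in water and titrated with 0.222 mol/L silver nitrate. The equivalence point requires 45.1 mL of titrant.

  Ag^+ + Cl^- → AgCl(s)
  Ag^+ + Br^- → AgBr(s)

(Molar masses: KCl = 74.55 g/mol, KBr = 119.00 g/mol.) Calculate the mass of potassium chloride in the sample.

0.600 g

n(AgNO3) = 0.0451 × 0.222 = 0.0100 mol
Let x = n(KCl), y = n(KBr).
Titrant: 1x + 1y = 0.0100;  mass: 74.55x + 119.00y = 0.834
Solving, x = 8.04 × 10^-3 mol, y = 1.97 × 10^-3 mol
mass of KCl = 8.04 × 10^-3 × 74.55 = 0.600 g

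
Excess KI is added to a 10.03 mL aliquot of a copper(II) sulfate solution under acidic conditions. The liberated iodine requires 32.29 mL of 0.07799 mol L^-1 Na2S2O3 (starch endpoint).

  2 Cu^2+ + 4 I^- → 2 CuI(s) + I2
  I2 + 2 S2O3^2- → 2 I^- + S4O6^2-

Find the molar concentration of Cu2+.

n(S2O3^2-) = 0.03229 × 0.07799 = 2.518 × 10^-3 mol
n(I2) = n(S2O3^2-)/2 = 1.259 × 10^-3 mol
From the 2:1 ratio, n(Cu2+) in the aliquot = 2/1 × 1.259 × 10^-3 = 2.518 × 10^-3 mol
[Cu2+] = 2.518 × 10^-3 / 0.01003 = 0.2511 mol/L

0.2511 mol/L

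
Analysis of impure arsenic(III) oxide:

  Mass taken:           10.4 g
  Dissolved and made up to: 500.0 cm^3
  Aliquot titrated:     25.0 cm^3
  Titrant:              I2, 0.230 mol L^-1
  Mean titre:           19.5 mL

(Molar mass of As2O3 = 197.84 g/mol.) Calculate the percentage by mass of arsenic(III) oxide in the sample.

85.3 %

As2O3 + 2 I2 + 2 H2O → As2O5 + 4 HI
n(I2) per titration = 0.0195 × 0.230 = 4.49 × 10^-3 mol
From the 1:2 ratio, n(As2O3) in each aliquot = 1/2 × 4.49 × 10^-3 = 2.24 × 10^-3 mol
n(As2O3) in the whole flask = 2.24 × 10^-3 × 500.0/25.0 = 0.0449 mol
mass of As2O3 = 0.0449 × 197.84 = 8.87 g
% As2O3 = 8.87 / 10.4 × 100 = 85.3 %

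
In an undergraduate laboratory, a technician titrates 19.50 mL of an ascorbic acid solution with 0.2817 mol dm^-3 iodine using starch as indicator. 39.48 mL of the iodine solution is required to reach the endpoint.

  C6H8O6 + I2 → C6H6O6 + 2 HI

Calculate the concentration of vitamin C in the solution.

0.5703 mol/L

n(I2) = 0.03948 L × 0.2817 mol/L = 0.01112 mol
n(C6H8O6) = 0.01112 mol (1:1 mole ratio)
[C6H8O6] = 0.01112 mol / 0.01950 L = 0.5703 mol/L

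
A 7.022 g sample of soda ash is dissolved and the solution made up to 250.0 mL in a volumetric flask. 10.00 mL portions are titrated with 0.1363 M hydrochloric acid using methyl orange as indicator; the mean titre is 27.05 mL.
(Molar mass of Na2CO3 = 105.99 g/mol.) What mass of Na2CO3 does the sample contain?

Na2CO3 + 2 HCl → 2 NaCl + H2O + CO2
n(HCl) per titration = 0.02705 × 0.1363 = 3.687 × 10^-3 mol
From the 1:2 ratio, n(Na2CO3) in each aliquot = 1/2 × 3.687 × 10^-3 = 1.843 × 10^-3 mol
n(Na2CO3) in the whole flask = 1.843 × 10^-3 × 250.0/10.00 = 0.04609 mol
mass of Na2CO3 = 0.04609 × 105.99 = 4.885 g

4.885 g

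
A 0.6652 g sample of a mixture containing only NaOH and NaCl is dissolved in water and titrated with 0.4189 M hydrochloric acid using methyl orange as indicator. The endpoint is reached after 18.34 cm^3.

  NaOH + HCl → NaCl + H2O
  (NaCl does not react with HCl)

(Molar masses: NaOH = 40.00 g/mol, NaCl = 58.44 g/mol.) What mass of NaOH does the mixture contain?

n(HCl) = 0.01834 × 0.4189 = 7.683 × 10^-3 mol
Let x = n(NaOH), y = n(NaCl).
Titrant: 1x = 7.683 × 10^-3;  mass: 40.00x + 58.44y = 0.6652
Solving, x = 7.683 × 10^-3 mol, y = 6.124 × 10^-3 mol
mass of NaOH = 7.683 × 10^-3 × 40.00 = 0.3073 g

0.3073 g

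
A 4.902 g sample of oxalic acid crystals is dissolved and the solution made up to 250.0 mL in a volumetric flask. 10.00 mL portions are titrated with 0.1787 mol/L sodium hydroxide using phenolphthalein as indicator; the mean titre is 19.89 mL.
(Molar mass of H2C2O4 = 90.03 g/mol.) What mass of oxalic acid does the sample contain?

H2C2O4 + 2 NaOH → Na2C2O4 + 2 H2O
n(NaOH) per titration = 0.01989 × 0.1787 = 3.554 × 10^-3 mol
From the 1:2 ratio, n(H2C2O4) in each aliquot = 1/2 × 3.554 × 10^-3 = 1.777 × 10^-3 mol
n(H2C2O4) in the whole flask = 1.777 × 10^-3 × 250.0/10.00 = 0.04443 mol
mass of H2C2O4 = 0.04443 × 90.03 = 4.000 g

4.000 g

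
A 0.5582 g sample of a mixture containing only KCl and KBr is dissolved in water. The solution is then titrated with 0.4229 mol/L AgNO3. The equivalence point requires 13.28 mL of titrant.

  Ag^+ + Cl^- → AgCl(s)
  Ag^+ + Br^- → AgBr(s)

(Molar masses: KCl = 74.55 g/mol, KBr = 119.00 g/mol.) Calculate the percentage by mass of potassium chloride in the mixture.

33.09 %

n(AgNO3) = 0.01328 × 0.4229 = 5.616 × 10^-3 mol
Let x = n(KCl), y = n(KBr).
Titrant: 1x + 1y = 5.616 × 10^-3;  mass: 74.55x + 119.00y = 0.5582
Solving, x = 2.477 × 10^-3 mol, y = 3.139 × 10^-3 mol
mass of KCl = 2.477 × 10^-3 × 74.55 = 0.1847 g
% KCl = 0.1847 / 0.5582 × 100 = 33.09 %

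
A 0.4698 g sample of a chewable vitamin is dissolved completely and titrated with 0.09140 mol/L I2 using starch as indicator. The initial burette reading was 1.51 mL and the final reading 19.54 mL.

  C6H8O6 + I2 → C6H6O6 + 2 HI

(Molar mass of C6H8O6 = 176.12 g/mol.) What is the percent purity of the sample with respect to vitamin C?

61.78 %

n(I2) = 0.01803 L × 0.09140 mol/L = 1.648 × 10^-3 mol
n(C6H8O6) = 1.648 × 10^-3 mol (1:1 ratio)
mass of C6H8O6 = 1.648 × 10^-3 × 176.12 g/mol = 0.2902 g
% C6H8O6 = 0.2902 / 0.4698 × 100 = 61.78 %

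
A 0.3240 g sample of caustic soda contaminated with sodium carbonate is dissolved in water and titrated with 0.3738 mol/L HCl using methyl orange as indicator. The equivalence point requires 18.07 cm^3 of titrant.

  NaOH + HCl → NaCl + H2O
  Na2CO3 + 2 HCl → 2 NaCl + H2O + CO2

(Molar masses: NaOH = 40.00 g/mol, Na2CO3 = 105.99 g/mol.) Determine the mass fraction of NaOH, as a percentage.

n(HCl) = 0.01807 × 0.3738 = 6.755 × 10^-3 mol
Let x = n(NaOH), y = n(Na2CO3).
Titrant: 1x + 2y = 6.755 × 10^-3;  mass: 40.00x + 105.99y = 0.3240
Solving, x = 2.613 × 10^-3 mol, y = 2.071 × 10^-3 mol
mass of NaOH = 2.613 × 10^-3 × 40.00 = 0.1045 g
% NaOH = 0.1045 / 0.3240 × 100 = 32.26 %

32.26 %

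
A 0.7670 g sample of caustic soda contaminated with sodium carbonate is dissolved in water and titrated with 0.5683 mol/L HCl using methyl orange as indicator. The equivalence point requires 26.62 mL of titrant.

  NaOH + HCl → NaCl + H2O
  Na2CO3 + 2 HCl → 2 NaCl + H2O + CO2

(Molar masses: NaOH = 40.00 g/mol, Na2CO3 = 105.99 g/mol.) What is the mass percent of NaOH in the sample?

n(HCl) = 0.02662 × 0.5683 = 0.01513 mol
Let x = n(NaOH), y = n(Na2CO3).
Titrant: 1x + 2y = 0.01513;  mass: 40.00x + 105.99y = 0.7670
Solving, x = 2.671 × 10^-3 mol, y = 6.228 × 10^-3 mol
mass of NaOH = 2.671 × 10^-3 × 40.00 = 0.1069 g
% NaOH = 0.1069 / 0.7670 × 100 = 13.93 %

13.93 %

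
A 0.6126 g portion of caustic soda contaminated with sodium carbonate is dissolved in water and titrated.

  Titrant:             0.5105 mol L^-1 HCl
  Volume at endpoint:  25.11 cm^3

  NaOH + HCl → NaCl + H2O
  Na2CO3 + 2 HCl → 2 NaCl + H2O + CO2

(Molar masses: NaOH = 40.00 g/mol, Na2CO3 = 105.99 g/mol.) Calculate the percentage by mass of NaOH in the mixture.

n(HCl) = 0.02511 × 0.5105 = 0.01282 mol
Let x = n(NaOH), y = n(Na2CO3).
Titrant: 1x + 2y = 0.01282;  mass: 40.00x + 105.99y = 0.6126
Solving, x = 5.135 × 10^-3 mol, y = 3.842 × 10^-3 mol
mass of NaOH = 5.135 × 10^-3 × 40.00 = 0.2054 g
% NaOH = 0.2054 / 0.6126 × 100 = 33.53 %

33.53 %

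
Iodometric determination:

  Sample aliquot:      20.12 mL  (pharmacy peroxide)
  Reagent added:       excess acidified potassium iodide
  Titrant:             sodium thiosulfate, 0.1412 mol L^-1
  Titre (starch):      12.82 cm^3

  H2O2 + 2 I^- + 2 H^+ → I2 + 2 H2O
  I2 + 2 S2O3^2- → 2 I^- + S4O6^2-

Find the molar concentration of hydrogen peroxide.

0.04498 mol/L

n(S2O3^2-) = 0.01282 × 0.1412 = 1.810 × 10^-3 mol
n(I2) = n(S2O3^2-)/2 = 9.051 × 10^-4 mol
n(H2O2) in the aliquot = 9.051 × 10^-4 mol (1:1 ratio)
[H2O2] = 9.051 × 10^-4 / 0.02012 = 0.04498 mol/L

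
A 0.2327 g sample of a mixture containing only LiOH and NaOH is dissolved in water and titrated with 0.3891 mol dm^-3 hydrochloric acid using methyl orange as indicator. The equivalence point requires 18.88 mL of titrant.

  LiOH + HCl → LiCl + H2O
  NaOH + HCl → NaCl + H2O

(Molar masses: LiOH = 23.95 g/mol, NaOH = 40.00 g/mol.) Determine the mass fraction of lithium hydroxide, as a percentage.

n(HCl) = 0.01888 × 0.3891 = 7.346 × 10^-3 mol
Let x = n(LiOH), y = n(NaOH).
Titrant: 1x + 1y = 7.346 × 10^-3;  mass: 23.95x + 40.00y = 0.2327
Solving, x = 3.810 × 10^-3 mol, y = 3.536 × 10^-3 mol
mass of LiOH = 3.810 × 10^-3 × 23.95 = 0.09125 g
% LiOH = 0.09125 / 0.2327 × 100 = 39.21 %

39.21 %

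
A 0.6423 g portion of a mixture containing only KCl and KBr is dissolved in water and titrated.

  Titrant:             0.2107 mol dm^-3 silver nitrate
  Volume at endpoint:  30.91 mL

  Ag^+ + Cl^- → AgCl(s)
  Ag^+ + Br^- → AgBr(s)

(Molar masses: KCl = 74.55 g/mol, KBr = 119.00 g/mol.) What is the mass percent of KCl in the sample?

34.65 %

n(AgNO3) = 0.03091 × 0.2107 = 6.513 × 10^-3 mol
Let x = n(KCl), y = n(KBr).
Titrant: 1x + 1y = 6.513 × 10^-3;  mass: 74.55x + 119.00y = 0.6423
Solving, x = 2.986 × 10^-3 mol, y = 3.527 × 10^-3 mol
mass of KCl = 2.986 × 10^-3 × 74.55 = 0.2226 g
% KCl = 0.2226 / 0.6423 × 100 = 34.65 %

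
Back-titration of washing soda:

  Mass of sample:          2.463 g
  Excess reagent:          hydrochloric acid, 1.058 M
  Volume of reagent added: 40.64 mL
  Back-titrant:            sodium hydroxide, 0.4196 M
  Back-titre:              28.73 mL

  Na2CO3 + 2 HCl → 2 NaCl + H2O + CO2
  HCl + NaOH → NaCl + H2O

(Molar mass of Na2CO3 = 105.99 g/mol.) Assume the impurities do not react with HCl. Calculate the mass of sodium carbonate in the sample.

1.640 g

n(HCl) added = 0.04064 × 1.058 = 0.04300 mol
n(NaOH) used in back-titration = 0.02873 × 0.4196 = 0.01206 mol
n(HCl) left over = 0.01206 mol (1:1 ratio)
n(HCl) consumed by analyte = 0.04300 − 0.01206 = 0.03094 mol
From the 1:2 ratio, n(Na2CO3) = 1/2 × 0.03094 = 0.01547 mol
mass of Na2CO3 = 0.01547 × 105.99 = 1.640 g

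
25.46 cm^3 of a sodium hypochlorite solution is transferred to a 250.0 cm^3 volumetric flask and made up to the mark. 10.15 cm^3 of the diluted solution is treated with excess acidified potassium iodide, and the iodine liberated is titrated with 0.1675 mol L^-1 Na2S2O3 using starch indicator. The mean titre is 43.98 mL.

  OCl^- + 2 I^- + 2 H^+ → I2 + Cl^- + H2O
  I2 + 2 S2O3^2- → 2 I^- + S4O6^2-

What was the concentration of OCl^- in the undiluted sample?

3.563 mol/L

n(S2O3^2-) = 0.04398 × 0.1675 = 7.367 × 10^-3 mol
n(I2) = n(S2O3^2-)/2 = 3.683 × 10^-3 mol
n(OCl^-) in the aliquot = 3.683 × 10^-3 mol (1:1 ratio)
[OCl^-]_dilute = 3.683 × 10^-3 / 0.01015 = 0.3629 mol/L
[OCl^-]_original = 0.3629 × 250.0/25.46 = 3.563 mol/L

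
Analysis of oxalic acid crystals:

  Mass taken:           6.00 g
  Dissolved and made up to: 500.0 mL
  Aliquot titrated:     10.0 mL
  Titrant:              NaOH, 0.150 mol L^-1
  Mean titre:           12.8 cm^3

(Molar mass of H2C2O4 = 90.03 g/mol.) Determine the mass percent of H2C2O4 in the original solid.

72.0 %

H2C2O4 + 2 NaOH → Na2C2O4 + 2 H2O
n(NaOH) per titration = 0.0128 × 0.150 = 1.92 × 10^-3 mol
From the 1:2 ratio, n(H2C2O4) in each aliquot = 1/2 × 1.92 × 10^-3 = 9.60 × 10^-4 mol
n(H2C2O4) in the whole flask = 9.60 × 10^-4 × 500.0/10.0 = 0.0480 mol
mass of H2C2O4 = 0.0480 × 90.03 = 4.32 g
% H2C2O4 = 4.32 / 6.00 × 100 = 72.0 %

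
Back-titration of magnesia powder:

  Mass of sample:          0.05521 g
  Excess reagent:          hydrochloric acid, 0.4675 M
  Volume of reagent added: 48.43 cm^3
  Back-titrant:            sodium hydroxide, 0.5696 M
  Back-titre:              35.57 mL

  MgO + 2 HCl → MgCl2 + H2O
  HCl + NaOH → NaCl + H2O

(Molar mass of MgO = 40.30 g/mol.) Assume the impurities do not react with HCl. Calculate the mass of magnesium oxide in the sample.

n(HCl) added = 0.04843 × 0.4675 = 0.02264 mol
n(NaOH) used in back-titration = 0.03557 × 0.5696 = 0.02026 mol
n(HCl) left over = 0.02026 mol (1:1 ratio)
n(HCl) consumed by analyte = 0.02264 − 0.02026 = 2.380 × 10^-3 mol
From the 1:2 ratio, n(MgO) = 1/2 × 2.380 × 10^-3 = 1.190 × 10^-3 mol
mass of MgO = 1.190 × 10^-3 × 40.30 = 0.04796 g

0.04796 g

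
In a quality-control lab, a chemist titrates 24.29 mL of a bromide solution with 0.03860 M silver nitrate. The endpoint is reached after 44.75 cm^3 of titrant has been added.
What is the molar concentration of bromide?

0.07111 M

Ag^+ + Br^- → AgBr(s)
n(AgNO3) = 0.04475 L × 0.03860 mol/L = 1.727 × 10^-3 mol
n(Br-) = 1.727 × 10^-3 mol (1:1 mole ratio)
[Br-] = 1.727 × 10^-3 mol / 0.02429 L = 0.07111 mol/L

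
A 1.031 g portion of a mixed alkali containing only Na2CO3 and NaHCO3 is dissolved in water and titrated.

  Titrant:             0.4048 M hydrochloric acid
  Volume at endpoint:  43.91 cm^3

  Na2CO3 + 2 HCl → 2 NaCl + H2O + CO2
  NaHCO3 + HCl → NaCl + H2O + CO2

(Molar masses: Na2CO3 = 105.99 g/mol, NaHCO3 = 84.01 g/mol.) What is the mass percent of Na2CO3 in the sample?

76.61 %

n(HCl) = 0.04391 × 0.4048 = 0.01777 mol
Let x = n(Na2CO3), y = n(NaHCO3).
Titrant: 2x + 1y = 0.01777;  mass: 105.99x + 84.01y = 1.031
Solving, x = 7.452 × 10^-3 mol, y = 2.870 × 10^-3 mol
mass of Na2CO3 = 7.452 × 10^-3 × 105.99 = 0.7899 g
% Na2CO3 = 0.7899 / 1.031 × 100 = 76.61 %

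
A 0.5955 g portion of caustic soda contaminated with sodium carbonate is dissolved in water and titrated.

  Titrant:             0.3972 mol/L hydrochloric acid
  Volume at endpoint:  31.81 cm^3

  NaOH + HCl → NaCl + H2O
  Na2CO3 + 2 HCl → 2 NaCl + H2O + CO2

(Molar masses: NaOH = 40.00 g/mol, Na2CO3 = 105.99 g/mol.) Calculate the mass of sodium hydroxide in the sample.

n(HCl) = 0.03181 × 0.3972 = 0.01263 mol
Let x = n(NaOH), y = n(Na2CO3).
Titrant: 1x + 2y = 0.01263;  mass: 40.00x + 105.99y = 0.5955
Solving, x = 5.701 × 10^-3 mol, y = 3.467 × 10^-3 mol
mass of NaOH = 5.701 × 10^-3 × 40.00 = 0.2281 g

0.2281 g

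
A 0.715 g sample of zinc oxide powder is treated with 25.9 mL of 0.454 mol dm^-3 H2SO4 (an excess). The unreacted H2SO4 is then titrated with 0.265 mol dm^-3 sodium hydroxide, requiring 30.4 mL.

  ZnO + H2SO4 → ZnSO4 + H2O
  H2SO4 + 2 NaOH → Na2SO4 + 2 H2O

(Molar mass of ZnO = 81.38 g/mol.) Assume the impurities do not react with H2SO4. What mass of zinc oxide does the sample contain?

n(H2SO4) added = 0.0259 × 0.454 = 0.0118 mol
n(NaOH) used in back-titration = 0.0304 × 0.265 = 8.06 × 10^-3 mol
From the 1:2 ratio, n(H2SO4) left over = 1/2 × 8.06 × 10^-3 = 4.03 × 10^-3 mol
n(H2SO4) consumed by analyte = 0.0118 − 4.03 × 10^-3 = 7.73 × 10^-3 mol
n(ZnO) = 7.73 × 10^-3 mol (1:1 ratio)
mass of ZnO = 7.73 × 10^-3 × 81.38 = 0.629 g

0.629 g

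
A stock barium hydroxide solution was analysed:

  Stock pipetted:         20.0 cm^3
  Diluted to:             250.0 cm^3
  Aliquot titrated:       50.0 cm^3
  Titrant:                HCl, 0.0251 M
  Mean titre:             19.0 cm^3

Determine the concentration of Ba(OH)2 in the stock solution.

Ba(OH)2 + 2 HCl → BaCl2 + 2 H2O
n(HCl) = 0.0190 × 0.0251 = 4.77 × 10^-4 mol
From the 1:2 ratio, n(Ba(OH)2) in the aliquot = 1/2 × 4.77 × 10^-4 = 2.38 × 10^-4 mol
[Ba(OH)2]_dilute = 2.38 × 10^-4 / 0.0500 = 0.00477 mol/L
Dilution factor = 250.0 / 20.0 = 12.50
[Ba(OH)2]_stock = 0.00477 × 12.50 = 0.0596 mol/L

0.0596 M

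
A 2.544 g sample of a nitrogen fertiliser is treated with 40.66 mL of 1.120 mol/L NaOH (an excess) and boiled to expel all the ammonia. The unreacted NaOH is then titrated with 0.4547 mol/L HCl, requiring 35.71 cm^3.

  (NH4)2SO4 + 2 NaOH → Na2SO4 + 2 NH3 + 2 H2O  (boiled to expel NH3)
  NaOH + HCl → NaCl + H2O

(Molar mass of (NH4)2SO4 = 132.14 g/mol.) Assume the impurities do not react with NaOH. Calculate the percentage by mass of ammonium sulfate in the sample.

76.10 %

n(NaOH) added = 0.04066 × 1.120 = 0.04554 mol
n(HCl) used in back-titration = 0.03571 × 0.4547 = 0.01624 mol
n(NaOH) left over = 0.01624 mol (1:1 ratio)
n(NaOH) consumed by analyte = 0.04554 − 0.01624 = 0.02930 mol
From the 1:2 ratio, n((NH4)2SO4) = 1/2 × 0.02930 = 0.01465 mol
mass of (NH4)2SO4 = 0.01465 × 132.14 = 1.936 g
% (NH4)2SO4 = 1.936 / 2.544 × 100 = 76.10 %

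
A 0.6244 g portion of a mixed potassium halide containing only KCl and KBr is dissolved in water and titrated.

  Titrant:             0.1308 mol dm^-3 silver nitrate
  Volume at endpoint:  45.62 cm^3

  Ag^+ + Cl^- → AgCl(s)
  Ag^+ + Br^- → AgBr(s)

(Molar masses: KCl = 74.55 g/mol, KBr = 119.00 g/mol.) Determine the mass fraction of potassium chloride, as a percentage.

23.02 %

n(AgNO3) = 0.04562 × 0.1308 = 5.967 × 10^-3 mol
Let x = n(KCl), y = n(KBr).
Titrant: 1x + 1y = 5.967 × 10^-3;  mass: 74.55x + 119.00y = 0.6244
Solving, x = 1.928 × 10^-3 mol, y = 4.039 × 10^-3 mol
mass of KCl = 1.928 × 10^-3 × 74.55 = 0.1437 g
% KCl = 0.1437 / 0.6244 × 100 = 23.02 %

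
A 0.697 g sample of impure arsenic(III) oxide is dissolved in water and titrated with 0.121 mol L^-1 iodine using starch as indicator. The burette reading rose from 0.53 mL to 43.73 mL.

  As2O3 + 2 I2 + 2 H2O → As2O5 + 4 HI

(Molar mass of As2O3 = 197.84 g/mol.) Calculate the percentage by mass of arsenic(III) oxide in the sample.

n(I2) = 0.0432 L × 0.121 mol/L = 5.23 × 10^-3 mol
From the 1:2 ratio, n(As2O3) = 1/2 × 5.23 × 10^-3 = 2.61 × 10^-3 mol
mass of As2O3 = 2.61 × 10^-3 × 197.84 g/mol = 0.517 g
% As2O3 = 0.517 / 0.697 × 100 = 74.2 %

74.2 %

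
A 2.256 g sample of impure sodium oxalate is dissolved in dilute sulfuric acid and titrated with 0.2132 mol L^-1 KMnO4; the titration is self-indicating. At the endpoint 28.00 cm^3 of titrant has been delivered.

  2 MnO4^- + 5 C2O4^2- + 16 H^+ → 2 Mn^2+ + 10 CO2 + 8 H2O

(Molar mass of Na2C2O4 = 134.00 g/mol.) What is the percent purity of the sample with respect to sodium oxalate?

88.64 %

n(KMnO4) = 0.02800 L × 0.2132 mol/L = 5.970 × 10^-3 mol
From the 5:2 ratio, n(Na2C2O4) = 5/2 × 5.970 × 10^-3 = 0.01492 mol
mass of Na2C2O4 = 0.01492 × 134.00 g/mol = 2.000 g
% Na2C2O4 = 2.000 / 2.256 × 100 = 88.64 %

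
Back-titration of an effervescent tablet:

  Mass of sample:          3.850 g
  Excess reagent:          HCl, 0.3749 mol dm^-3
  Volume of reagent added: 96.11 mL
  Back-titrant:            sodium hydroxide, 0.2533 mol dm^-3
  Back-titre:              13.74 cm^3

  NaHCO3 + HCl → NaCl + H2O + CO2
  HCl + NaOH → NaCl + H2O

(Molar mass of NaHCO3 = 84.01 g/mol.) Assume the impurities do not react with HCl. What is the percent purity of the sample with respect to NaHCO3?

n(HCl) added = 0.09611 × 0.3749 = 0.03603 mol
n(NaOH) used in back-titration = 0.01374 × 0.2533 = 3.480 × 10^-3 mol
n(HCl) left over = 3.480 × 10^-3 mol (1:1 ratio)
n(HCl) consumed by analyte = 0.03603 − 3.480 × 10^-3 = 0.03255 mol
n(NaHCO3) = 0.03255 mol (1:1 ratio)
mass of NaHCO3 = 0.03255 × 84.01 = 2.735 g
% NaHCO3 = 2.735 / 3.850 × 100 = 71.03 %

71.03 %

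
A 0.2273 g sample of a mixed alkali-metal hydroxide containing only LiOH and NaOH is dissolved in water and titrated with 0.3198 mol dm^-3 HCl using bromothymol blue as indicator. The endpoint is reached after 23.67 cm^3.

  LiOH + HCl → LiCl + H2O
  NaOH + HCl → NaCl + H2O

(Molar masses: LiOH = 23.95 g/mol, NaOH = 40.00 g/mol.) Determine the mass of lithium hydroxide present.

0.1126 g

n(HCl) = 0.02367 × 0.3198 = 7.570 × 10^-3 mol
Let x = n(LiOH), y = n(NaOH).
Titrant: 1x + 1y = 7.570 × 10^-3;  mass: 23.95x + 40.00y = 0.2273
Solving, x = 4.703 × 10^-3 mol, y = 2.866 × 10^-3 mol
mass of LiOH = 4.703 × 10^-3 × 23.95 = 0.1126 g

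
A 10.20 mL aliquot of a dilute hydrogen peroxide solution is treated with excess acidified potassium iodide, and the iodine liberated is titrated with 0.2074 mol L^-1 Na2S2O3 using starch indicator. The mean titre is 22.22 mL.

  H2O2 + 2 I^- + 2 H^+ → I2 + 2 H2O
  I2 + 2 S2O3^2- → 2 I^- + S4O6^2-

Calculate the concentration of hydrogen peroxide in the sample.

0.2259 mol/L

n(S2O3^2-) = 0.02222 × 0.2074 = 4.608 × 10^-3 mol
n(I2) = n(S2O3^2-)/2 = 2.304 × 10^-3 mol
n(H2O2) in the aliquot = 2.304 × 10^-3 mol (1:1 ratio)
[H2O2] = 2.304 × 10^-3 / 0.01020 = 0.2259 mol/L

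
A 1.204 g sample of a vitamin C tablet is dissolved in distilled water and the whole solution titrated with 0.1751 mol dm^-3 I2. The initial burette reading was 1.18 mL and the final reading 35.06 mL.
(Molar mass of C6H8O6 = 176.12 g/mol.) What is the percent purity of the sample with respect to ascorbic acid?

86.78 %

C6H8O6 + I2 → C6H6O6 + 2 HI
n(I2) = 0.03388 L × 0.1751 mol/L = 5.932 × 10^-3 mol
n(C6H8O6) = 5.932 × 10^-3 mol (1:1 ratio)
mass of C6H8O6 = 5.932 × 10^-3 × 176.12 g/mol = 1.045 g
% C6H8O6 = 1.045 / 1.204 × 100 = 86.78 %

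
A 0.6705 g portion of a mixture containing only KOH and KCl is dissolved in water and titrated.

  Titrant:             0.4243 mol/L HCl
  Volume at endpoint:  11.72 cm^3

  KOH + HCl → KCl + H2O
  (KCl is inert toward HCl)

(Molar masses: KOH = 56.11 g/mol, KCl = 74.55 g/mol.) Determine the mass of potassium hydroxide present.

0.2790 g

n(HCl) = 0.01172 × 0.4243 = 4.973 × 10^-3 mol
Let x = n(KOH), y = n(KCl).
Titrant: 1x = 4.973 × 10^-3;  mass: 56.11x + 74.55y = 0.6705
Solving, x = 4.973 × 10^-3 mol, y = 5.251 × 10^-3 mol
mass of KOH = 4.973 × 10^-3 × 56.11 = 0.2790 g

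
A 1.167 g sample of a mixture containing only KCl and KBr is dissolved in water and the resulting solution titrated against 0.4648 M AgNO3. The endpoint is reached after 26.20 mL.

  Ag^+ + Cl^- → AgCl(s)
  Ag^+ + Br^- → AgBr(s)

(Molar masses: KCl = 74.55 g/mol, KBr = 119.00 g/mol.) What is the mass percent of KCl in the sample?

40.55 %

n(AgNO3) = 0.02620 × 0.4648 = 0.01218 mol
Let x = n(KCl), y = n(KBr).
Titrant: 1x + 1y = 0.01218;  mass: 74.55x + 119.00y = 1.167
Solving, x = 6.348 × 10^-3 mol, y = 5.830 × 10^-3 mol
mass of KCl = 6.348 × 10^-3 × 74.55 = 0.4732 g
% KCl = 0.4732 / 1.167 × 100 = 40.55 %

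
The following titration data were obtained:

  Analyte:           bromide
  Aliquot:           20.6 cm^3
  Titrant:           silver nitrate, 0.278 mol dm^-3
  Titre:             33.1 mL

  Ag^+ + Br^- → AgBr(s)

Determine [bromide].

0.447 mol/L

n(AgNO3) = 0.0331 L × 0.278 mol/L = 9.20 × 10^-3 mol
n(Br-) = 9.20 × 10^-3 mol (1:1 mole ratio)
[Br-] = 9.20 × 10^-3 mol / 0.0206 L = 0.447 mol/L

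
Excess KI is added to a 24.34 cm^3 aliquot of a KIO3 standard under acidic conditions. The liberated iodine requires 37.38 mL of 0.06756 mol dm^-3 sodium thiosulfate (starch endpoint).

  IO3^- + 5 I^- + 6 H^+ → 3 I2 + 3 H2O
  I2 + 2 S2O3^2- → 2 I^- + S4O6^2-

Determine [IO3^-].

0.01729 mol/L

n(S2O3^2-) = 0.03738 × 0.06756 = 2.525 × 10^-3 mol
n(I2) = n(S2O3^2-)/2 = 1.263 × 10^-3 mol
From the 1:3 ratio, n(IO3^-) in the aliquot = 1/3 × 1.263 × 10^-3 = 4.209 × 10^-4 mol
[IO3^-] = 4.209 × 10^-4 / 0.02434 = 0.01729 mol/L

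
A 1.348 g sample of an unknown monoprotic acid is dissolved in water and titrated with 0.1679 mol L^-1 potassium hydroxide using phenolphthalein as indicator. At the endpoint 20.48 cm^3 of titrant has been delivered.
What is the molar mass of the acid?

392.0 g/mol

n(KOH) = 0.02048 L × 0.1679 mol/L = 3.439 × 10^-3 mol
n(HA) = 3.439 × 10^-3 mol (1:1 ratio)
M = m / n = 1.348 g / 3.439 × 10^-3 mol = 392.0 g/mol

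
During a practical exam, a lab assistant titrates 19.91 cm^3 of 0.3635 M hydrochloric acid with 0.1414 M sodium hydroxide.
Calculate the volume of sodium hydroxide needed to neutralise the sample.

51.18 mL

HCl + NaOH → NaCl + H2O
n(HCl) = 0.01991 L × 0.3635 mol/L = 7.237 × 10^-3 mol
n(NaOH) = 7.237 × 10^-3 mol (1:1 stoichiometry)
V(NaOH) = 7.237 × 10^-3 mol / 0.1414 mol/L = 0.05118 L = 51.18 mL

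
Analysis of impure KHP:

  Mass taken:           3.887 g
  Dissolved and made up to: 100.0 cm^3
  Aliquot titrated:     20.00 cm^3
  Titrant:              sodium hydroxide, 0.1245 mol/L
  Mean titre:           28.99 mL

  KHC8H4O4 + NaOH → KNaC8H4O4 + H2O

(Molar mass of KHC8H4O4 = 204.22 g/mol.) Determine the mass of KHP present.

n(NaOH) per titration = 0.02899 × 0.1245 = 3.609 × 10^-3 mol
n(KHC8H4O4) in each aliquot = 3.609 × 10^-3 mol (1:1 ratio)
n(KHC8H4O4) in the whole flask = 3.609 × 10^-3 × 100.0/20.00 = 0.01805 mol
mass of KHC8H4O4 = 0.01805 × 204.22 = 3.685 g

3.685 g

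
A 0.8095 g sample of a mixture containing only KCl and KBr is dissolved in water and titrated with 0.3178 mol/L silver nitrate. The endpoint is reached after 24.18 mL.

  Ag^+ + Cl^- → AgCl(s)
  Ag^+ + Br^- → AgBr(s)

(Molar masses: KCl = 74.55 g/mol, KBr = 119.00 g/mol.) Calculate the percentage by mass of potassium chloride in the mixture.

21.74 %

n(AgNO3) = 0.02418 × 0.3178 = 7.684 × 10^-3 mol
Let x = n(KCl), y = n(KBr).
Titrant: 1x + 1y = 7.684 × 10^-3;  mass: 74.55x + 119.00y = 0.8095
Solving, x = 2.361 × 10^-3 mol, y = 5.323 × 10^-3 mol
mass of KCl = 2.361 × 10^-3 × 74.55 = 0.1760 g
% KCl = 0.1760 / 0.8095 × 100 = 21.74 %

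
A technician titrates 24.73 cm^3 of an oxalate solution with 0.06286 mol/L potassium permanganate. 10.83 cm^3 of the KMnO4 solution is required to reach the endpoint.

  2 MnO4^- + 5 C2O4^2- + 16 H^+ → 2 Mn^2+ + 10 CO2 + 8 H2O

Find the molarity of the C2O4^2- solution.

0.06882 mol/L

n(KMnO4) = 0.01083 L × 0.06286 mol/L = 6.808 × 10^-4 mol
From the 5:2 mole ratio, n(C2O4^2-) = 5/2 × 6.808 × 10^-4 = 1.702 × 10^-3 mol
[C2O4^2-] = 1.702 × 10^-3 mol / 0.02473 L = 0.06882 mol/L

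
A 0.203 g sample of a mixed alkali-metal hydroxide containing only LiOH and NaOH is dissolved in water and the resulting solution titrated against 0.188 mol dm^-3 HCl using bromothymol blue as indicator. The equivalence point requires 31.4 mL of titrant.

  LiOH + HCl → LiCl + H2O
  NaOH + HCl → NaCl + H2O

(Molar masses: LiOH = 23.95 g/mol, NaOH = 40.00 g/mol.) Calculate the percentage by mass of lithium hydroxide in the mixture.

24.4 %

n(HCl) = 0.0314 × 0.188 = 5.90 × 10^-3 mol
Let x = n(LiOH), y = n(NaOH).
Titrant: 1x + 1y = 5.90 × 10^-3;  mass: 23.95x + 40.00y = 0.203
Solving, x = 2.06 × 10^-3 mol, y = 3.84 × 10^-3 mol
mass of LiOH = 2.06 × 10^-3 × 23.95 = 0.0494 g
% LiOH = 0.0494 / 0.203 × 100 = 24.4 %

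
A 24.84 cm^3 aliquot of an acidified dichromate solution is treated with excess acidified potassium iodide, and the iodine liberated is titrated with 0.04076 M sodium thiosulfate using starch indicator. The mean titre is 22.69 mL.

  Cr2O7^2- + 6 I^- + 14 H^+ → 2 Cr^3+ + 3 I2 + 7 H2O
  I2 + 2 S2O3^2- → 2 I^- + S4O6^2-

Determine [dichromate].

0.006205 M

n(S2O3^2-) = 0.02269 × 0.04076 = 9.248 × 10^-4 mol
n(I2) = n(S2O3^2-)/2 = 4.624 × 10^-4 mol
From the 1:3 ratio, n(Cr2O7^2-) in the aliquot = 1/3 × 4.624 × 10^-4 = 1.541 × 10^-4 mol
[Cr2O7^2-] = 1.541 × 10^-4 / 0.02484 = 0.006205 mol/L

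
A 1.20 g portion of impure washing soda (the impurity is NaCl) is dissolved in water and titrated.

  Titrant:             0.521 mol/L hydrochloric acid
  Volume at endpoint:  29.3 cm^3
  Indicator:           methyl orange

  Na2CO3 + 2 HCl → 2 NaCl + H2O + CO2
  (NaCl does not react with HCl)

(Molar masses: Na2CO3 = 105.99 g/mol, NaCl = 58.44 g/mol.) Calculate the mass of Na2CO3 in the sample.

n(HCl) = 0.0293 × 0.521 = 0.0153 mol
Let x = n(Na2CO3), y = n(NaCl).
Titrant: 2x = 0.0153;  mass: 105.99x + 58.44y = 1.20
Solving, x = 7.63 × 10^-3 mol, y = 6.69 × 10^-3 mol
mass of Na2CO3 = 7.63 × 10^-3 × 105.99 = 0.809 g

0.809 g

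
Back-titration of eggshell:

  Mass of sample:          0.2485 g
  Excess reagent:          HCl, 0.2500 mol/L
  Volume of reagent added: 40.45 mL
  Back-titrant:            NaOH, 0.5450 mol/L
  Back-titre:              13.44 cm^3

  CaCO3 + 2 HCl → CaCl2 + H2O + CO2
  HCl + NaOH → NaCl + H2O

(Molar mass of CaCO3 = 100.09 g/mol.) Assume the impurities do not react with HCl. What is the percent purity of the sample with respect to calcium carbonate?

n(HCl) added = 0.04045 × 0.2500 = 0.01011 mol
n(NaOH) used in back-titration = 0.01344 × 0.5450 = 7.325 × 10^-3 mol
n(HCl) left over = 7.325 × 10^-3 mol (1:1 ratio)
n(HCl) consumed by analyte = 0.01011 − 7.325 × 10^-3 = 2.788 × 10^-3 mol
From the 1:2 ratio, n(CaCO3) = 1/2 × 2.788 × 10^-3 = 1.394 × 10^-3 mol
mass of CaCO3 = 1.394 × 10^-3 × 100.09 = 0.1395 g
% CaCO3 = 0.1395 / 0.2485 × 100 = 56.14 %

56.14 %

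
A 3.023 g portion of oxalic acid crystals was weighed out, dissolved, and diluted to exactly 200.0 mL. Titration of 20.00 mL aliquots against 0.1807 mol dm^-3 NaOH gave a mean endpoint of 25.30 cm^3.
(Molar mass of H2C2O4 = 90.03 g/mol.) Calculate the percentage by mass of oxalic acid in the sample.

H2C2O4 + 2 NaOH → Na2C2O4 + 2 H2O
n(NaOH) per titration = 0.02530 × 0.1807 = 4.572 × 10^-3 mol
From the 1:2 ratio, n(H2C2O4) in each aliquot = 1/2 × 4.572 × 10^-3 = 2.286 × 10^-3 mol
n(H2C2O4) in the whole flask = 2.286 × 10^-3 × 200.0/20.00 = 0.02286 mol
mass of H2C2O4 = 0.02286 × 90.03 = 2.058 g
% H2C2O4 = 2.058 / 3.023 × 100 = 68.08 %

68.08 %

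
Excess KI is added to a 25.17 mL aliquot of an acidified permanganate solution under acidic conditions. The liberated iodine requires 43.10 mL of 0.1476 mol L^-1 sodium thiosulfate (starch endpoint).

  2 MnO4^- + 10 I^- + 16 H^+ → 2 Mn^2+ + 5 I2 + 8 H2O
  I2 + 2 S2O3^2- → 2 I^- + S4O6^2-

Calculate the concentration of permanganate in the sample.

0.05055 mol/L

n(S2O3^2-) = 0.04310 × 0.1476 = 6.362 × 10^-3 mol
n(I2) = n(S2O3^2-)/2 = 3.181 × 10^-3 mol
From the 2:5 ratio, n(MnO4^-) in the aliquot = 2/5 × 3.181 × 10^-3 = 1.272 × 10^-3 mol
[MnO4^-] = 1.272 × 10^-3 / 0.02517 = 0.05055 mol/L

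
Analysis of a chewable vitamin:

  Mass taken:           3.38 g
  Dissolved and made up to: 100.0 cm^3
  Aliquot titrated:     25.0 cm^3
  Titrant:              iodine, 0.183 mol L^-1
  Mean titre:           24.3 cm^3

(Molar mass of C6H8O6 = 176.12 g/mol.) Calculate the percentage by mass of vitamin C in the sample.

C6H8O6 + I2 → C6H6O6 + 2 HI
n(I2) per titration = 0.0243 × 0.183 = 4.45 × 10^-3 mol
n(C6H8O6) in each aliquot = 4.45 × 10^-3 mol (1:1 ratio)
n(C6H8O6) in the whole flask = 4.45 × 10^-3 × 100.0/25.0 = 0.0178 mol
mass of C6H8O6 = 0.0178 × 176.12 = 3.13 g
% C6H8O6 = 3.13 / 3.38 × 100 = 92.7 %

92.7 %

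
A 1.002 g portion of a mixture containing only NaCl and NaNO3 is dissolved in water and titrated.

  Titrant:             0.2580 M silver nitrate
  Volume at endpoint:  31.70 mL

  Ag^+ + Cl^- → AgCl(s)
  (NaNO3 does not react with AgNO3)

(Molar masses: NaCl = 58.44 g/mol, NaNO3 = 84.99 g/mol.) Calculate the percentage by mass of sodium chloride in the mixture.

n(AgNO3) = 0.03170 × 0.2580 = 8.179 × 10^-3 mol
Let x = n(NaCl), y = n(NaNO3).
Titrant: 1x = 8.179 × 10^-3;  mass: 58.44x + 84.99y = 1.002
Solving, x = 8.179 × 10^-3 mol, y = 6.166 × 10^-3 mol
mass of NaCl = 8.179 × 10^-3 × 58.44 = 0.4780 g
% NaCl = 0.4780 / 1.002 × 100 = 47.70 %

47.70 %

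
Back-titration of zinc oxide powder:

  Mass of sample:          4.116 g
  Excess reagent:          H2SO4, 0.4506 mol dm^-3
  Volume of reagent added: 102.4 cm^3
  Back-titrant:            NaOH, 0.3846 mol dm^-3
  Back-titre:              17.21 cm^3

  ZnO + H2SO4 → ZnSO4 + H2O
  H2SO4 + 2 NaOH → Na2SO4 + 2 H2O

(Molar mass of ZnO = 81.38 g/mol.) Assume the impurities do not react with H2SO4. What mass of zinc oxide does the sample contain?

3.486 g

n(H2SO4) added = 0.1024 × 0.4506 = 0.04614 mol
n(NaOH) used in back-titration = 0.01721 × 0.3846 = 6.619 × 10^-3 mol
From the 1:2 ratio, n(H2SO4) left over = 1/2 × 6.619 × 10^-3 = 3.309 × 10^-3 mol
n(H2SO4) consumed by analyte = 0.04614 − 3.309 × 10^-3 = 0.04283 mol
n(ZnO) = 0.04283 mol (1:1 ratio)
mass of ZnO = 0.04283 × 81.38 = 3.486 g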